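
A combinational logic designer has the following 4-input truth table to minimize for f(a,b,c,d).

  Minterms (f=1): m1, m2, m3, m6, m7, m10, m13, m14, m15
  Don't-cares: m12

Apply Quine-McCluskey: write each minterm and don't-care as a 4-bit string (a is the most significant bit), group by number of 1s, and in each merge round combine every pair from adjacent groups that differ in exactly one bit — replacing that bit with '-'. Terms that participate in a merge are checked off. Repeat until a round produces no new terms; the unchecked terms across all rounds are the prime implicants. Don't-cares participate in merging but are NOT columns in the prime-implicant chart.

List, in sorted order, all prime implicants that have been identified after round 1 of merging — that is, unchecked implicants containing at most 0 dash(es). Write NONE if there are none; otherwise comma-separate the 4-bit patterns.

NONE

size-2^0 implicants → 0001(✓)  0010(✓)  0011(✓)  0110(✓)  0111(✓)  1010(✓)  1100(✓)  1101(✓)  1110(✓)  1111(✓)
size-2^1 implicants → -010(✓)  -110(✓)  -111(✓)  0-10(✓)  0-11(✓)  00-1  001-(✓)  011-(✓)  1-10(✓)  11-0(✓)  11-1(✓)  110-(✓)  111-(✓)
size-2^2 implicants → --10  -11-  0-1-  11--
Unchecked terms (primes): --10, -11-, 0-1-, 00-1, 11--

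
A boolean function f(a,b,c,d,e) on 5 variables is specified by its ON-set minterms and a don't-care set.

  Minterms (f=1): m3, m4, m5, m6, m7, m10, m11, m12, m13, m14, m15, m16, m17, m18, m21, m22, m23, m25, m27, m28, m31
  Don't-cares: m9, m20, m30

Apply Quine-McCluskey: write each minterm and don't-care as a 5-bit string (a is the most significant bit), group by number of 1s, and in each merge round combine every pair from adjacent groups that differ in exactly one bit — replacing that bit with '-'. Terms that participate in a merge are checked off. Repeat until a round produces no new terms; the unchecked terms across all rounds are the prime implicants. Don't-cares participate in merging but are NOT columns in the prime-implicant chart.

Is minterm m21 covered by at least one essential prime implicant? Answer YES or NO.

NO

[col 0] 00011*, 00100*, 00101*, 00110*, 00111*, 01001*, 01010*, 01011*, 01100*, 01101*, 01110*, 01111*, 10000*, 10001*, 10010*, 10100*, 10101*, 10110*, 10111*, 11001*, 11011*, 11100*, 11110*, 11111*
[col 1] -0100*, -0101*, -0110*, -0111*, -1001*, -1011*, -1100*, -1110*, -1111*, 0-011*, 0-100*, 0-101*, 0-110*, 0-111*, 00-11*, 001-0*, 001-1*, 0010-*, 0011-*, 01-01*, 01-10*, 01-11*, 010-1*, 0101-*, 011-0*, 011-1*, 0110-*, 0111-*, 1-001, 1-100*, 1-110*, 1-111*, 10-00*, 10-01*, 10-10*, 100-0*, 1000-*, 101-0*, 101-1*, 1010-*, 1011-*, 11-11*, 110-1*, 111-0*, 1111-*
[col 2] --100*, --110*, --111*, -01-0*, -01-1*, -010-*, -011-*, -1-11, -10-1, -11-0*, -111-*, 0--11, 0-1-0*, 0-1-1*, 0-10-*, 0-11-*, 001--*, 01--1, 01-1-, 011--*, 1-1-0*, 1-11-*, 10--0, 10-0-, 101--*
[col 3] --1-0, --11-, -01--, 0-1--
Prime implicants: --1-0, --11-, -01--, -1-11, -10-1, 0--11, 0-1--, 01--1, 01-1-, 1-001, 10--0, 10-0-
PI chart (minterm → PIs covering it):
  3 | 0--11  (sole → essential)
  4 | --1-0,-01--,0-1--
  5 | -01--,0-1--
  6 | --1-0,--11-,-01--,0-1--
  7 | --11-,-01--,0--11,0-1--
  10 | 01-1-  (sole → essential)
  11 | -1-11,-10-1,0--11,01--1,01-1-
  12 | --1-0,0-1--
  13 | 0-1--,01--1
  14 | --1-0,--11-,0-1--,01-1-
  15 | --11-,-1-11,0--11,0-1--,01--1,01-1-
  16 | 10--0,10-0-
  17 | 1-001,10-0-
  18 | 10--0  (sole → essential)
  21 | -01--,10-0-
  22 | --1-0,--11-,-01--,10--0
  23 | --11-,-01--
  25 | -10-1,1-001
  27 | -1-11,-10-1
  28 | --1-0  (sole → essential)
  31 | --11-,-1-11
Essential prime implicants: --1-0, 0--11, 01-1-, 10--0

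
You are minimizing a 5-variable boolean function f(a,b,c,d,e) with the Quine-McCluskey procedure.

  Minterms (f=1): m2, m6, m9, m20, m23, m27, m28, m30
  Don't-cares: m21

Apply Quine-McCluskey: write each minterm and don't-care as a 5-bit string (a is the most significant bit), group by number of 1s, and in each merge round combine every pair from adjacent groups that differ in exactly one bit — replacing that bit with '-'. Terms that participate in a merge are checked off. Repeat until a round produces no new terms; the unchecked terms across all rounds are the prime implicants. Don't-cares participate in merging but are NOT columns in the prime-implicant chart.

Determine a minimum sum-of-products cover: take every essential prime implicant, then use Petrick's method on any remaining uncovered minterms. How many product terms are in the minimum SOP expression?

Round 0: 00010✓ 00110✓ 01001 10100✓ 10101✓ 10111✓ 11011 11100✓ 11110✓
Round 1: 00-10 1-100 101-1 1010- 111-0
PIs = {00-10, 01001, 1-100, 101-1, 1010-, 11011, 111-0}
Coverage chart:
  m2: 00-10 ←essential
  m6: 00-10 ←essential
  m9: 01001 ←essential
  m20: 1-100,1010-
  m23: 101-1 ←essential
  m27: 11011 ←essential
  m28: 1-100,111-0
  m30: 111-0 ←essential
Essential: 00-10, 01001, 101-1, 11011, 111-0
Petrick residual → 1-100
Min cover (6 terms): a'b'de' + a'bc'd'e + acd'e' + ab'ce + abc'de + abce'

6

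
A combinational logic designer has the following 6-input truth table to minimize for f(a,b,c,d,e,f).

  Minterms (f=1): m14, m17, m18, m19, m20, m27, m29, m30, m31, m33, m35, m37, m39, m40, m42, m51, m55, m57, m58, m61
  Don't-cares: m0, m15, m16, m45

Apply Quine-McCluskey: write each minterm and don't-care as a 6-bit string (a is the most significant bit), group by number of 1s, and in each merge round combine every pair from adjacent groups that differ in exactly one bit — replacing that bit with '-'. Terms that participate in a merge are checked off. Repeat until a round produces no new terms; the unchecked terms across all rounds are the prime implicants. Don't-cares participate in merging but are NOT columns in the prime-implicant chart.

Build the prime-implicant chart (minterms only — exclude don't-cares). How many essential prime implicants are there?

8

Round 0: 000000✓ 001110✓ 001111✓ 010000✓ 010001✓ 010010✓ 010011✓ 010100✓ 011011✓ 011101✓ 011110✓ 011111✓ 100001✓ 100011✓ 100101✓ 100111✓ 101000✓ 101010✓ 101101✓ 110011✓ 110111✓ 111001✓ 111010✓ 111101✓
Round 1: -10011 -11101 0-0000 0-1110✓ 0-1111✓ 00111-✓ 01-011 010-00 0100-0✓ 0100-1✓ 01000-✓ 01001-✓ 011-11 0111-1 01111-✓ 1-0011✓ 1-0111✓ 1-1010 1-1101 10-101 100-01✓ 100-11✓ 1000-1✓ 1001-1✓ 1010-0 110-11✓ 111-01
Round 2: 0-111- 0100-- 1-0-11 100--1
PIs = {-10011, -11101, 0-0000, 0-111-, 01-011, 010-00, 0100--, 011-11, 0111-1, 1-0-11, 1-1010, 1-1101, 10-101, 100--1, 1010-0, 111-01}
Coverage chart:
  m14: 0-111- ←essential
  m17: 0100-- ←essential
  m18: 0100-- ←essential
  m19: -10011,01-011,0100--
  m20: 010-00 ←essential
  m27: 01-011,011-11
  m29: -11101,0111-1
  m30: 0-111- ←essential
  m31: 0-111-,011-11,0111-1
  m33: 100--1 ←essential
  m35: 1-0-11,100--1
  m37: 10-101,100--1
  m39: 1-0-11,100--1
  m40: 1010-0 ←essential
  m42: 1-1010,1010-0
  m51: -10011,1-0-11
  m55: 1-0-11 ←essential
  m57: 111-01 ←essential
  m58: 1-1010 ←essential
  m61: -11101,1-1101,111-01
Essential: 0-111-, 010-00, 0100--, 1-0-11, 1-1010, 100--1, 1010-0, 111-01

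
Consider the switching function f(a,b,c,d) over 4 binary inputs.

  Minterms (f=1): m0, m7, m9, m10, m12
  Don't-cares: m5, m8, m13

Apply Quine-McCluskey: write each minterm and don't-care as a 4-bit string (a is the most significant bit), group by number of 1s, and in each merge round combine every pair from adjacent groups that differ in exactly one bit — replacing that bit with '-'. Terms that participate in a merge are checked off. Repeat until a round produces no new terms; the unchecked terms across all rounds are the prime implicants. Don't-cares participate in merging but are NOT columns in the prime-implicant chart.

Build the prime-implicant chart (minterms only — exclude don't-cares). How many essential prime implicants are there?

Round 0: 0000✓ 0101✓ 0111✓ 1000✓ 1001✓ 1010✓ 1100✓ 1101✓
Round 1: -000 -101 01-1 1-00✓ 1-01✓ 10-0 100-✓ 110-✓
Round 2: 1-0-
PIs = {-000, -101, 01-1, 1-0-, 10-0}
Coverage chart:
  m0: -000 ←essential
  m7: 01-1 ←essential
  m9: 1-0- ←essential
  m10: 10-0 ←essential
  m12: 1-0- ←essential
Essential: -000, 01-1, 1-0-, 10-0

4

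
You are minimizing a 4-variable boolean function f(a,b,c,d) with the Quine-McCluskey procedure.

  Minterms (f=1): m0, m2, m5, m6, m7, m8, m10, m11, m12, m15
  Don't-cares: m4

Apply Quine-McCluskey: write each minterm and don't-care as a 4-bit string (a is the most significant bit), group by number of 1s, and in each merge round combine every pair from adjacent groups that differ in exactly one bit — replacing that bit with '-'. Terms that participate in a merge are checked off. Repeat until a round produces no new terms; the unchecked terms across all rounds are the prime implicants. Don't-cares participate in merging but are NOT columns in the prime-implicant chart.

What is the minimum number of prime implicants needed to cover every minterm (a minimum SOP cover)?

size-2^0 implicants → 0000(✓)  0010(✓)  0100(✓)  0101(✓)  0110(✓)  0111(✓)  1000(✓)  1010(✓)  1011(✓)  1100(✓)  1111(✓)
size-2^1 implicants → -000(✓)  -010(✓)  -100(✓)  -111  0-00(✓)  0-10(✓)  00-0(✓)  01-0(✓)  01-1(✓)  010-(✓)  011-(✓)  1-00(✓)  1-11  10-0(✓)  101-
size-2^2 implicants → --00  -0-0  0--0  01--
Unchecked terms (primes): --00, -0-0, -111, 0--0, 01--, 1-11, 101-
Minterm coverage:
  m0 ⊆ --00,-0-0,0--0
  m2 ⊆ -0-0,0--0
  m5 ⊆ 01-- [E]
  m6 ⊆ 0--0,01--
  m7 ⊆ -111,01--
  m8 ⊆ --00,-0-0
  m10 ⊆ -0-0,101-
  m11 ⊆ 1-11,101-
  m12 ⊆ --00 [E]
  m15 ⊆ -111,1-11
E = {--00, 01--}
Petrick residual → -0-0, 1-11
Cover = c'd' + b'd' + a'b + acd  |cover|=4

4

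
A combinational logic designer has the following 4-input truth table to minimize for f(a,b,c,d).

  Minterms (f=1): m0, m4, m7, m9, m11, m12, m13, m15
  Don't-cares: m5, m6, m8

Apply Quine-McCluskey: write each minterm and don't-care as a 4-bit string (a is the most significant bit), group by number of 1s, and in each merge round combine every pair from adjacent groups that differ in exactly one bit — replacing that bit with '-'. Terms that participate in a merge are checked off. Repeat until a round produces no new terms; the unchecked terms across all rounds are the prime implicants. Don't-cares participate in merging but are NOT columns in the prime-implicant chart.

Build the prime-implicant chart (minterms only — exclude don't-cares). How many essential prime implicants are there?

2

size-2^0 implicants → 0000(✓)  0100(✓)  0101(✓)  0110(✓)  0111(✓)  1000(✓)  1001(✓)  1011(✓)  1100(✓)  1101(✓)  1111(✓)
size-2^1 implicants → -000(✓)  -100(✓)  -101(✓)  -111(✓)  0-00(✓)  01-0(✓)  01-1(✓)  010-(✓)  011-(✓)  1-00(✓)  1-01(✓)  1-11(✓)  10-1(✓)  100-(✓)  11-1(✓)  110-(✓)
size-2^2 implicants → --00  -1-1  -10-  01--  1--1  1-0-
Unchecked terms (primes): --00, -1-1, -10-, 01--, 1--1, 1-0-
Minterm coverage:
  m0 ⊆ --00 [E]
  m4 ⊆ --00,-10-,01--
  m7 ⊆ -1-1,01--
  m9 ⊆ 1--1,1-0-
  m11 ⊆ 1--1 [E]
  m12 ⊆ --00,-10-,1-0-
  m13 ⊆ -1-1,-10-,1--1,1-0-
  m15 ⊆ -1-1,1--1
E = {--00, 1--1}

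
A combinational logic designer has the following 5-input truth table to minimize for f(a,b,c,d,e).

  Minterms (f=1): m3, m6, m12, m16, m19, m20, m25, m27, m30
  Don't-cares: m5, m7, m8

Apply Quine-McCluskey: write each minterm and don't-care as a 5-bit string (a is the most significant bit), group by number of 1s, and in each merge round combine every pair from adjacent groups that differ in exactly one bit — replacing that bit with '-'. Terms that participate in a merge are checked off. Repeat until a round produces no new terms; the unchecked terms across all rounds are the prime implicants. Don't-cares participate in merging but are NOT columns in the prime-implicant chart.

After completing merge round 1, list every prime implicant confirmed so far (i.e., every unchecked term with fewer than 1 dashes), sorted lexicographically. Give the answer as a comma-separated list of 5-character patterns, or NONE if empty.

Round 0: 00011✓ 00101✓ 00110✓ 00111✓ 01000✓ 01100✓ 10000✓ 10011✓ 10100✓ 11001✓ 11011✓ 11110
Round 1: -0011 00-11 001-1 0011- 01-00 1-011 10-00 110-1
PIs = {-0011, 00-11, 001-1, 0011-, 01-00, 1-011, 10-00, 110-1, 11110}

11110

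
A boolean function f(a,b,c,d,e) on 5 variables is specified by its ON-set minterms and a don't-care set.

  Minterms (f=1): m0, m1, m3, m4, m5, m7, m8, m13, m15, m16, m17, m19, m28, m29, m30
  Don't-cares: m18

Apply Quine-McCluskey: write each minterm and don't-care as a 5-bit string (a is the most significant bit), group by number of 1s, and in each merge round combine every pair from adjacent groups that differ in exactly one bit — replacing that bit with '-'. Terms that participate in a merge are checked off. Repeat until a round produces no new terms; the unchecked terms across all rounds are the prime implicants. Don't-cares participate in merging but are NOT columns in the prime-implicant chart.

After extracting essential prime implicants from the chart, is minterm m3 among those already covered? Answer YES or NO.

NO

[col 0] 00000*, 00001*, 00011*, 00100*, 00101*, 00111*, 01000*, 01101*, 01111*, 10000*, 10001*, 10010*, 10011*, 11100*, 11101*, 11110*
[col 1] -0000*, -0001*, -0011*, -1101, 0-000, 0-101*, 0-111*, 00-00*, 00-01*, 00-11*, 000-1*, 0000-*, 001-1*, 0010-*, 011-1*, 100-0*, 100-1*, 1000-*, 1001-*, 111-0, 1110-
[col 2] -00-1, -000-, 0-1-1, 00--1, 00-0-, 100--
Prime implicants: -00-1, -000-, -1101, 0-000, 0-1-1, 00--1, 00-0-, 100--, 111-0, 1110-
PI chart (minterm → PIs covering it):
  0 | -000-,0-000,00-0-
  1 | -00-1,-000-,00--1,00-0-
  3 | -00-1,00--1
  4 | 00-0-  (sole → essential)
  5 | 0-1-1,00--1,00-0-
  7 | 0-1-1,00--1
  8 | 0-000  (sole → essential)
  13 | -1101,0-1-1
  15 | 0-1-1  (sole → essential)
  16 | -000-,100--
  17 | -00-1,-000-,100--
  19 | -00-1,100--
  28 | 111-0,1110-
  29 | -1101,1110-
  30 | 111-0  (sole → essential)
Essential prime implicants: 0-000, 0-1-1, 00-0-, 111-0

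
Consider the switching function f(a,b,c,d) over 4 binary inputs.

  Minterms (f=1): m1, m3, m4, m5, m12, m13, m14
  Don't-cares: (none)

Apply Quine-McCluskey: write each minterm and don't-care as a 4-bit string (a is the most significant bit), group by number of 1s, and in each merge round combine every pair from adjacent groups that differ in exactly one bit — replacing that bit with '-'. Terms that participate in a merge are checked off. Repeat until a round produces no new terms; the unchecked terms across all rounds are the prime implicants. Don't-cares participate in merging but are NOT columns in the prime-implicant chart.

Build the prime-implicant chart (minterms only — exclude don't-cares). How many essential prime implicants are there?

3

[col 0] 0001*, 0011*, 0100*, 0101*, 1100*, 1101*, 1110*
[col 1] -100*, -101*, 0-01, 00-1, 010-*, 11-0, 110-*
[col 2] -10-
Prime implicants: -10-, 0-01, 00-1, 11-0
PI chart (minterm → PIs covering it):
  1 | 0-01,00-1
  3 | 00-1  (sole → essential)
  4 | -10-  (sole → essential)
  5 | -10-,0-01
  12 | -10-,11-0
  13 | -10-  (sole → essential)
  14 | 11-0  (sole → essential)
Essential prime implicants: -10-, 00-1, 11-0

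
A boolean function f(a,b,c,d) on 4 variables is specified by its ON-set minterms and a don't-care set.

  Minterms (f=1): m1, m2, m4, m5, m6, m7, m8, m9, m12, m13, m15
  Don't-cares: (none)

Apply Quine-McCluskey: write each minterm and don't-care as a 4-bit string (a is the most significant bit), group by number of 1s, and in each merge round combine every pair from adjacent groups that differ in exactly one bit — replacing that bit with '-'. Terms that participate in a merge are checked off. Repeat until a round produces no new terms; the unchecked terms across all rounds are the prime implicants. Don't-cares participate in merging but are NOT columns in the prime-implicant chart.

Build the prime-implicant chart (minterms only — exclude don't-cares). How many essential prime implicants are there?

[col 0] 0001*, 0010*, 0100*, 0101*, 0110*, 0111*, 1000*, 1001*, 1100*, 1101*, 1111*
[col 1] -001*, -100*, -101*, -111*, 0-01*, 0-10, 01-0*, 01-1*, 010-*, 011-*, 1-00*, 1-01*, 100-*, 11-1*, 110-*
[col 2] --01, -1-1, -10-, 01--, 1-0-
Prime implicants: --01, -1-1, -10-, 0-10, 01--, 1-0-
PI chart (minterm → PIs covering it):
  1 | --01  (sole → essential)
  2 | 0-10  (sole → essential)
  4 | -10-,01--
  5 | --01,-1-1,-10-,01--
  6 | 0-10,01--
  7 | -1-1,01--
  8 | 1-0-  (sole → essential)
  9 | --01,1-0-
  12 | -10-,1-0-
  13 | --01,-1-1,-10-,1-0-
  15 | -1-1  (sole → essential)
Essential prime implicants: --01, -1-1, 0-10, 1-0-

4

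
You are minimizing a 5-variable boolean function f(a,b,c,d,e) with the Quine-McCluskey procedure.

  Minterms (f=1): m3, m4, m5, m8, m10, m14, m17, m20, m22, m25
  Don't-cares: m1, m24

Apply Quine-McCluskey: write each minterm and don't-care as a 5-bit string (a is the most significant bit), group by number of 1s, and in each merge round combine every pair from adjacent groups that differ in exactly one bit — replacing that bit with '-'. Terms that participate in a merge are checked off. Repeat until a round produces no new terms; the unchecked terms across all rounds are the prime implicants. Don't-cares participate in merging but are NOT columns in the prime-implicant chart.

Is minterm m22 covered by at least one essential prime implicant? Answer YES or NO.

Round 0: 00001✓ 00011✓ 00100✓ 00101✓ 01000✓ 01010✓ 01110✓ 10001✓ 10100✓ 10110✓ 11000✓ 11001✓
Round 1: -0001 -0100 -1000 00-01 000-1 0010- 01-10 010-0 1-001 101-0 1100-
PIs = {-0001, -0100, -1000, 00-01, 000-1, 0010-, 01-10, 010-0, 1-001, 101-0, 1100-}
Coverage chart:
  m3: 000-1 ←essential
  m4: -0100,0010-
  m5: 00-01,0010-
  m8: -1000,010-0
  m10: 01-10,010-0
  m14: 01-10 ←essential
  m17: -0001,1-001
  m20: -0100,101-0
  m22: 101-0 ←essential
  m25: 1-001,1100-
Essential: 000-1, 01-10, 101-0

YES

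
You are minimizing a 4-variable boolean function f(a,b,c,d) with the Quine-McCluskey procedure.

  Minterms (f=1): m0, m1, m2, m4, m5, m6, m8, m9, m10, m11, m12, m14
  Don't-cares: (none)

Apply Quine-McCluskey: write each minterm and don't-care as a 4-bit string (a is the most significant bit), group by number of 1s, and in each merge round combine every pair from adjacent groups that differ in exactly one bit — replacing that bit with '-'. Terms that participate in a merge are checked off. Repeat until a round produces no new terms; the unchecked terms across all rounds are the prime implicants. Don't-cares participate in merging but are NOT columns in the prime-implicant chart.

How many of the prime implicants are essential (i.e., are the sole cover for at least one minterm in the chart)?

3

size-2^0 implicants → 0000(✓)  0001(✓)  0010(✓)  0100(✓)  0101(✓)  0110(✓)  1000(✓)  1001(✓)  1010(✓)  1011(✓)  1100(✓)  1110(✓)
size-2^1 implicants → -000(✓)  -001(✓)  -010(✓)  -100(✓)  -110(✓)  0-00(✓)  0-01(✓)  0-10(✓)  00-0(✓)  000-(✓)  01-0(✓)  010-(✓)  1-00(✓)  1-10(✓)  10-0(✓)  10-1(✓)  100-(✓)  101-(✓)  11-0(✓)
size-2^2 implicants → --00(✓)  --10(✓)  -0-0(✓)  -00-  -1-0(✓)  0--0(✓)  0-0-  1--0(✓)  10--
size-2^3 implicants → ---0
Unchecked terms (primes): ---0, -00-, 0-0-, 10--
Minterm coverage:
  m0 ⊆ ---0,-00-,0-0-
  m1 ⊆ -00-,0-0-
  m2 ⊆ ---0 [E]
  m4 ⊆ ---0,0-0-
  m5 ⊆ 0-0- [E]
  m6 ⊆ ---0 [E]
  m8 ⊆ ---0,-00-,10--
  m9 ⊆ -00-,10--
  m10 ⊆ ---0,10--
  m11 ⊆ 10-- [E]
  m12 ⊆ ---0 [E]
  m14 ⊆ ---0 [E]
E = {---0, 0-0-, 10--}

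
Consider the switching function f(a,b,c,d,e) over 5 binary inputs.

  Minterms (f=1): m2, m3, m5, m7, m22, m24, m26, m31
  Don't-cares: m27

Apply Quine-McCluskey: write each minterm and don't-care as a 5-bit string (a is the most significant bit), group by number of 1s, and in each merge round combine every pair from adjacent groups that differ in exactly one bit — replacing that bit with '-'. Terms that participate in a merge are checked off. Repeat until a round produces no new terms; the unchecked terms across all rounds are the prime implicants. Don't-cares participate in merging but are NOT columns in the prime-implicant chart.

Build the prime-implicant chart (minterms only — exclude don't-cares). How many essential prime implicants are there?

Round 0: 00010✓ 00011✓ 00101✓ 00111✓ 10110 11000✓ 11010✓ 11011✓ 11111✓
Round 1: 00-11 0001- 001-1 11-11 110-0 1101-
PIs = {00-11, 0001-, 001-1, 10110, 11-11, 110-0, 1101-}
Coverage chart:
  m2: 0001- ←essential
  m3: 00-11,0001-
  m5: 001-1 ←essential
  m7: 00-11,001-1
  m22: 10110 ←essential
  m24: 110-0 ←essential
  m26: 110-0,1101-
  m31: 11-11 ←essential
Essential: 0001-, 001-1, 10110, 11-11, 110-0

5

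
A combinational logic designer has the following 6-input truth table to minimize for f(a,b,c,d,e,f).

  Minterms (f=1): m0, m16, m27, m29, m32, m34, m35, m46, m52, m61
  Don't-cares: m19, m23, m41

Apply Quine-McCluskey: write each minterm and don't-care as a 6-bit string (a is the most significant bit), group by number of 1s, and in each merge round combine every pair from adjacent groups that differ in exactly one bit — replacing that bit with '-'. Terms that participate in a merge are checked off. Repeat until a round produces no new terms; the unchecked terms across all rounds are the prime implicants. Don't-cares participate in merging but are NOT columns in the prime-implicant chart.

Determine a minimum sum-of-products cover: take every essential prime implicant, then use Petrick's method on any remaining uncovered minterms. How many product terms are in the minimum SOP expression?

7

Round 0: 000000✓ 010000✓ 010011✓ 010111✓ 011011✓ 011101✓ 100000✓ 100010✓ 100011✓ 101001 101110 110100 111101✓
Round 1: -00000 -11101 0-0000 01-011 010-11 1000-0 10001-
PIs = {-00000, -11101, 0-0000, 01-011, 010-11, 1000-0, 10001-, 101001, 101110, 110100}
Coverage chart:
  m0: -00000,0-0000
  m16: 0-0000 ←essential
  m27: 01-011 ←essential
  m29: -11101 ←essential
  m32: -00000,1000-0
  m34: 1000-0,10001-
  m35: 10001- ←essential
  m46: 101110 ←essential
  m52: 110100 ←essential
  m61: -11101 ←essential
Essential: -11101, 0-0000, 01-011, 10001-, 101110, 110100
Petrick residual → -00000
Min cover (7 terms): b'c'd'e'f' + bcde'f + a'c'd'e'f' + a'bd'ef + ab'c'd'e + ab'cdef' + abc'de'f'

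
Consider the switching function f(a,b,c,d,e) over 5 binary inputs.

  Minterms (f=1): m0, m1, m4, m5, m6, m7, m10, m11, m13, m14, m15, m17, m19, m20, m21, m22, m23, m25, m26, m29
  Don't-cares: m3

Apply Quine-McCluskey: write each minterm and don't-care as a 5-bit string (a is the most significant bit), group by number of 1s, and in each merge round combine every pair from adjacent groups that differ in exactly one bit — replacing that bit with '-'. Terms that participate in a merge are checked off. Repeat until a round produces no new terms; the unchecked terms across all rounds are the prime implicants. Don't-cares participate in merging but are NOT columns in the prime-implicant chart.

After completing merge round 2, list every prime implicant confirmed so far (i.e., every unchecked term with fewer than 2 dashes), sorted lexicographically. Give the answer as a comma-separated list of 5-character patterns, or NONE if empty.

-1010

size-2^0 implicants → 00000(✓)  00001(✓)  00011(✓)  00100(✓)  00101(✓)  00110(✓)  00111(✓)  01010(✓)  01011(✓)  01101(✓)  01110(✓)  01111(✓)  10001(✓)  10011(✓)  10100(✓)  10101(✓)  10110(✓)  10111(✓)  11001(✓)  11010(✓)  11101(✓)
size-2^1 implicants → -0001(✓)  -0011(✓)  -0100(✓)  -0101(✓)  -0110(✓)  -0111(✓)  -1010  -1101(✓)  0-011(✓)  0-101(✓)  0-110(✓)  0-111(✓)  00-00(✓)  00-01(✓)  00-11(✓)  000-1(✓)  0000-(✓)  001-0(✓)  001-1(✓)  0010-(✓)  0011-(✓)  01-10(✓)  01-11(✓)  0101-(✓)  011-1(✓)  0111-(✓)  1-001(✓)  1-101(✓)  10-01(✓)  10-11(✓)  100-1(✓)  101-0(✓)  101-1(✓)  1010-(✓)  1011-(✓)  11-01(✓)
size-2^2 implicants → --101  -0-01(✓)  -0-11(✓)  -00-1(✓)  -01-0(✓)  -01-1(✓)  -010-(✓)  -011-(✓)  0--11  0-1-1  0-11-  00--1(✓)  00-0-  001--(✓)  01-1-  1--01  10--1(✓)  101--(✓)
size-2^3 implicants → -0--1  -01--
Unchecked terms (primes): --101, -0--1, -01--, -1010, 0--11, 0-1-1, 0-11-, 00-0-, 01-1-, 1--01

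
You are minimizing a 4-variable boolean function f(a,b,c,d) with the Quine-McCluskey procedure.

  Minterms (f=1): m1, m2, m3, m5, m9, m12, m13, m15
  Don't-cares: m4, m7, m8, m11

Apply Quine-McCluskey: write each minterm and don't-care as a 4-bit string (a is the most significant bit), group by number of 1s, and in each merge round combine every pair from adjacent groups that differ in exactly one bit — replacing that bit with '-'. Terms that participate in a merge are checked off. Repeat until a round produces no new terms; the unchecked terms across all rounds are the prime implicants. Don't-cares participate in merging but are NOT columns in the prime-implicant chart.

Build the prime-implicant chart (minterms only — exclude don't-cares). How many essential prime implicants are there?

2

size-2^0 implicants → 0001(✓)  0010(✓)  0011(✓)  0100(✓)  0101(✓)  0111(✓)  1000(✓)  1001(✓)  1011(✓)  1100(✓)  1101(✓)  1111(✓)
size-2^1 implicants → -001(✓)  -011(✓)  -100(✓)  -101(✓)  -111(✓)  0-01(✓)  0-11(✓)  00-1(✓)  001-  01-1(✓)  010-(✓)  1-00(✓)  1-01(✓)  1-11(✓)  10-1(✓)  100-(✓)  11-1(✓)  110-(✓)
size-2^2 implicants → --01(✓)  --11(✓)  -0-1(✓)  -1-1(✓)  -10-  0--1(✓)  1--1(✓)  1-0-
size-2^3 implicants → ---1
Unchecked terms (primes): ---1, -10-, 001-, 1-0-
Minterm coverage:
  m1 ⊆ ---1 [E]
  m2 ⊆ 001- [E]
  m3 ⊆ ---1,001-
  m5 ⊆ ---1,-10-
  m9 ⊆ ---1,1-0-
  m12 ⊆ -10-,1-0-
  m13 ⊆ ---1,-10-,1-0-
  m15 ⊆ ---1 [E]
E = {---1, 001-}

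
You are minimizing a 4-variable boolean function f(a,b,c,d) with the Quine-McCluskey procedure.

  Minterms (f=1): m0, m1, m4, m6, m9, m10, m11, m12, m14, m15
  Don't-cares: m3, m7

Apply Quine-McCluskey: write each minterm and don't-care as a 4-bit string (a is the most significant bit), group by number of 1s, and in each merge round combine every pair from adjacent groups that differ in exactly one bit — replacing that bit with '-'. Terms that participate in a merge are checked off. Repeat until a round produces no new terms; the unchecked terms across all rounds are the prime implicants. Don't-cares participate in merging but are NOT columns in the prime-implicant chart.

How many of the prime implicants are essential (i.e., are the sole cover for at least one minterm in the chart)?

3

size-2^0 implicants → 0000(✓)  0001(✓)  0011(✓)  0100(✓)  0110(✓)  0111(✓)  1001(✓)  1010(✓)  1011(✓)  1100(✓)  1110(✓)  1111(✓)
size-2^1 implicants → -001(✓)  -011(✓)  -100(✓)  -110(✓)  -111(✓)  0-00  0-11(✓)  00-1(✓)  000-  01-0(✓)  011-(✓)  1-10(✓)  1-11(✓)  10-1(✓)  101-(✓)  11-0(✓)  111-(✓)
size-2^2 implicants → --11  -0-1  -1-0  -11-  1-1-
Unchecked terms (primes): --11, -0-1, -1-0, -11-, 0-00, 000-, 1-1-
Minterm coverage:
  m0 ⊆ 0-00,000-
  m1 ⊆ -0-1,000-
  m4 ⊆ -1-0,0-00
  m6 ⊆ -1-0,-11-
  m9 ⊆ -0-1 [E]
  m10 ⊆ 1-1- [E]
  m11 ⊆ --11,-0-1,1-1-
  m12 ⊆ -1-0 [E]
  m14 ⊆ -1-0,-11-,1-1-
  m15 ⊆ --11,-11-,1-1-
E = {-0-1, -1-0, 1-1-}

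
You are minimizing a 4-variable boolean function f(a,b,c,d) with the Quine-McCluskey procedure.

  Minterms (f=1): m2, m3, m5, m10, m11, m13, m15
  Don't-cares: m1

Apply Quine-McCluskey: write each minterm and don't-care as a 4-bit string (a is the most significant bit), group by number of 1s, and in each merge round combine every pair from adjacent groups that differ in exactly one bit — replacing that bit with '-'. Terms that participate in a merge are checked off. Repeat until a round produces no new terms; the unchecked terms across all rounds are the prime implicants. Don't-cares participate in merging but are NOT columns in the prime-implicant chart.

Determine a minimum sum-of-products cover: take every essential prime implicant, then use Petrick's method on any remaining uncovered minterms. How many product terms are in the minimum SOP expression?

Round 0: 0001✓ 0010✓ 0011✓ 0101✓ 1010✓ 1011✓ 1101✓ 1111✓
Round 1: -010✓ -011✓ -101 0-01 00-1 001-✓ 1-11 101-✓ 11-1
Round 2: -01-
PIs = {-01-, -101, 0-01, 00-1, 1-11, 11-1}
Coverage chart:
  m2: -01- ←essential
  m3: -01-,00-1
  m5: -101,0-01
  m10: -01- ←essential
  m11: -01-,1-11
  m13: -101,11-1
  m15: 1-11,11-1
Essential: -01-
Petrick residual → -101, 1-11
Min cover (3 terms): b'c + bc'd + acd

3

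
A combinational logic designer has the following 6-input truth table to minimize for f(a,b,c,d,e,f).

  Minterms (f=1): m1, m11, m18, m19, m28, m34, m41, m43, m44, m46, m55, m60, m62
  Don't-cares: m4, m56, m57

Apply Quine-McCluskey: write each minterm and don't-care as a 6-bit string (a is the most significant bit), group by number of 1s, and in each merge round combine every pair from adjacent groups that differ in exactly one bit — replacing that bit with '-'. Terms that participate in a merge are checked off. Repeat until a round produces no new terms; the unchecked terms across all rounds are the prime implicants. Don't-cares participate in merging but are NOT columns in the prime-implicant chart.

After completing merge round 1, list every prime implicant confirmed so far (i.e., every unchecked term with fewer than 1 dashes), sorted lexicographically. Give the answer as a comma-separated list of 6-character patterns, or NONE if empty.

000001, 000100, 100010, 110111

[col 0] 000001, 000100, 001011*, 010010*, 010011*, 011100*, 100010, 101001*, 101011*, 101100*, 101110*, 110111, 111000*, 111001*, 111100*, 111110*
[col 1] -01011, -11100, 01001-, 1-1001, 1-1100*, 1-1110*, 1010-1, 1011-0*, 111-00, 11100-, 1111-0*
[col 2] 1-11-0
Prime implicants: -01011, -11100, 000001, 000100, 01001-, 1-1001, 1-11-0, 100010, 1010-1, 110111, 111-00, 11100-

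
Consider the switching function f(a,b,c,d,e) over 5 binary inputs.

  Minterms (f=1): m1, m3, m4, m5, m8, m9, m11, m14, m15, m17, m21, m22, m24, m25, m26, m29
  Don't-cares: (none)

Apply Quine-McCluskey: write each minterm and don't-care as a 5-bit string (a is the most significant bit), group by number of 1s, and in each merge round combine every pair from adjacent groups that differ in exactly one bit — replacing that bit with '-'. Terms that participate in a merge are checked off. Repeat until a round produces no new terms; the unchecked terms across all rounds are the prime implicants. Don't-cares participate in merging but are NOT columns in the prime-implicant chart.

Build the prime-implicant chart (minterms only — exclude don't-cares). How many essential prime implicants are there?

7

size-2^0 implicants → 00001(✓)  00011(✓)  00100(✓)  00101(✓)  01000(✓)  01001(✓)  01011(✓)  01110(✓)  01111(✓)  10001(✓)  10101(✓)  10110  11000(✓)  11001(✓)  11010(✓)  11101(✓)
size-2^1 implicants → -0001(✓)  -0101(✓)  -1000(✓)  -1001(✓)  0-001(✓)  0-011(✓)  00-01(✓)  000-1(✓)  0010-  01-11  010-1(✓)  0100-(✓)  0111-  1-001(✓)  1-101(✓)  10-01(✓)  11-01(✓)  110-0  1100-(✓)
size-2^2 implicants → --001  -0-01  -100-  0-0-1  1--01
Unchecked terms (primes): --001, -0-01, -100-, 0-0-1, 0010-, 01-11, 0111-, 1--01, 10110, 110-0
Minterm coverage:
  m1 ⊆ --001,-0-01,0-0-1
  m3 ⊆ 0-0-1 [E]
  m4 ⊆ 0010- [E]
  m5 ⊆ -0-01,0010-
  m8 ⊆ -100- [E]
  m9 ⊆ --001,-100-,0-0-1
  m11 ⊆ 0-0-1,01-11
  m14 ⊆ 0111- [E]
  m15 ⊆ 01-11,0111-
  m17 ⊆ --001,-0-01,1--01
  m21 ⊆ -0-01,1--01
  m22 ⊆ 10110 [E]
  m24 ⊆ -100-,110-0
  m25 ⊆ --001,-100-,1--01
  m26 ⊆ 110-0 [E]
  m29 ⊆ 1--01 [E]
E = {-100-, 0-0-1, 0010-, 0111-, 1--01, 10110, 110-0}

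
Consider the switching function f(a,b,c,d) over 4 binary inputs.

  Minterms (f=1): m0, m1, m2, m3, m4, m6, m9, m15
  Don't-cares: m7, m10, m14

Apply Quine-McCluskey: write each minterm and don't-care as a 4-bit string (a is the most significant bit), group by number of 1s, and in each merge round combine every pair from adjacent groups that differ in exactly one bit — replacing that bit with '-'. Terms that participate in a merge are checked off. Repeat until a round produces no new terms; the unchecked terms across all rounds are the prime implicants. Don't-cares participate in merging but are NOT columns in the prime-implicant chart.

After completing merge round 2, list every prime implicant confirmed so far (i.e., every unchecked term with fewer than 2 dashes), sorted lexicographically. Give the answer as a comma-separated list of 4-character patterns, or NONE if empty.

-001

size-2^0 implicants → 0000(✓)  0001(✓)  0010(✓)  0011(✓)  0100(✓)  0110(✓)  0111(✓)  1001(✓)  1010(✓)  1110(✓)  1111(✓)
size-2^1 implicants → -001  -010(✓)  -110(✓)  -111(✓)  0-00(✓)  0-10(✓)  0-11(✓)  00-0(✓)  00-1(✓)  000-(✓)  001-(✓)  01-0(✓)  011-(✓)  1-10(✓)  111-(✓)
size-2^2 implicants → --10  -11-  0--0  0-1-  00--
Unchecked terms (primes): --10, -001, -11-, 0--0, 0-1-, 00--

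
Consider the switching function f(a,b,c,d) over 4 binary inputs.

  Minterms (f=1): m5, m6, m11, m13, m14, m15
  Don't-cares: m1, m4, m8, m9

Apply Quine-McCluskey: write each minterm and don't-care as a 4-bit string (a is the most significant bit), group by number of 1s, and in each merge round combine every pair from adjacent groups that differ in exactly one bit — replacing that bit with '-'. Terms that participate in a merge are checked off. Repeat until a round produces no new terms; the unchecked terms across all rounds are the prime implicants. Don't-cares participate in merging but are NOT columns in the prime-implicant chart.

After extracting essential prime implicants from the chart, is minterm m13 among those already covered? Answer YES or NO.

size-2^0 implicants → 0001(✓)  0100(✓)  0101(✓)  0110(✓)  1000(✓)  1001(✓)  1011(✓)  1101(✓)  1110(✓)  1111(✓)
size-2^1 implicants → -001(✓)  -101(✓)  -110  0-01(✓)  01-0  010-  1-01(✓)  1-11(✓)  10-1(✓)  100-  11-1(✓)  111-
size-2^2 implicants → --01  1--1
Unchecked terms (primes): --01, -110, 01-0, 010-, 1--1, 100-, 111-
Minterm coverage:
  m5 ⊆ --01,010-
  m6 ⊆ -110,01-0
  m11 ⊆ 1--1 [E]
  m13 ⊆ --01,1--1
  m14 ⊆ -110,111-
  m15 ⊆ 1--1,111-
E = {1--1}

YES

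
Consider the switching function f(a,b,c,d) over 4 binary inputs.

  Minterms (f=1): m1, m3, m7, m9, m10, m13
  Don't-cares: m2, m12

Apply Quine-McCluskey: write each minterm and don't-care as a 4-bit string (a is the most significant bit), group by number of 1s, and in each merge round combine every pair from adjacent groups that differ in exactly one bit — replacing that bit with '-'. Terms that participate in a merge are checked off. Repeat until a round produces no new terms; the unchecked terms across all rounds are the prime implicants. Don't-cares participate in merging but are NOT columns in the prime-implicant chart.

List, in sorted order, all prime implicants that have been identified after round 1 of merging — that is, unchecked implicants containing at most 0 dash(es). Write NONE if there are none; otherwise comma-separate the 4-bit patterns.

NONE

[col 0] 0001*, 0010*, 0011*, 0111*, 1001*, 1010*, 1100*, 1101*
[col 1] -001, -010, 0-11, 00-1, 001-, 1-01, 110-
Prime implicants: -001, -010, 0-11, 00-1, 001-, 1-01, 110-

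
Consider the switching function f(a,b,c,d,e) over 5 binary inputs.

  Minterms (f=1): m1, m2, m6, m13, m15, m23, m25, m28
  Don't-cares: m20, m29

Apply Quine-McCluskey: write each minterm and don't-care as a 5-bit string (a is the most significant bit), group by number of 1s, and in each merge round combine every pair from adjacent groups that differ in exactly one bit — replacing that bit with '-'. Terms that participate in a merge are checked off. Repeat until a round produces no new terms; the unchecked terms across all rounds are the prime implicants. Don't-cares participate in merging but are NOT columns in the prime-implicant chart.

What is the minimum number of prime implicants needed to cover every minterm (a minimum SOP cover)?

[col 0] 00001, 00010*, 00110*, 01101*, 01111*, 10100*, 10111, 11001*, 11100*, 11101*
[col 1] -1101, 00-10, 011-1, 1-100, 11-01, 1110-
Prime implicants: -1101, 00-10, 00001, 011-1, 1-100, 10111, 11-01, 1110-
PI chart (minterm → PIs covering it):
  1 | 00001  (sole → essential)
  2 | 00-10  (sole → essential)
  6 | 00-10  (sole → essential)
  13 | -1101,011-1
  15 | 011-1  (sole → essential)
  23 | 10111  (sole → essential)
  25 | 11-01  (sole → essential)
  28 | 1-100,1110-
Essential prime implicants: 00-10, 00001, 011-1, 10111, 11-01
Petrick residual → 1-100
Minimum SOP uses 6 PIs: a'b'de' + a'b'c'd'e + a'bce + acd'e' + ab'cde + abd'e

6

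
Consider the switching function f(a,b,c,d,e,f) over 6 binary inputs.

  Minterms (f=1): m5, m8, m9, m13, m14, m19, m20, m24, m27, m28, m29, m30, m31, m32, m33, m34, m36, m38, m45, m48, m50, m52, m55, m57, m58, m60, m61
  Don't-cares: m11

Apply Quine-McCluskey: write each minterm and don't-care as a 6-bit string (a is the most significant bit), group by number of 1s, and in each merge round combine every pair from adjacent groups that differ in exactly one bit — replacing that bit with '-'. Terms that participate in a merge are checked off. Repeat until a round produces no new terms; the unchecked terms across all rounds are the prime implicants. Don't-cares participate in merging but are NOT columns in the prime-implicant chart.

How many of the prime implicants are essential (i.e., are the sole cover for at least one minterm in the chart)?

size-2^0 implicants → 000101(✓)  001000(✓)  001001(✓)  001011(✓)  001101(✓)  001110(✓)  010011(✓)  010100(✓)  011000(✓)  011011(✓)  011100(✓)  011101(✓)  011110(✓)  011111(✓)  100000(✓)  100001(✓)  100010(✓)  100100(✓)  100110(✓)  101101(✓)  110000(✓)  110010(✓)  110100(✓)  110111  111001(✓)  111010(✓)  111100(✓)  111101(✓)
size-2^1 implicants → -01101(✓)  -10100(✓)  -11100(✓)  -11101(✓)  0-1000  0-1011  0-1101(✓)  0-1110  00-101  001-01  0010-1  00100-  01-011  01-100(✓)  011-00  011-11  0111-0(✓)  0111-1(✓)  01110-(✓)  01111-(✓)  1-0000(✓)  1-0010(✓)  1-0100(✓)  1-1101(✓)  100-00(✓)  100-10(✓)  1000-0(✓)  10000-  1001-0(✓)  11-010  11-100(✓)  110-00(✓)  1100-0(✓)  111-01  11110-(✓)
size-2^2 implicants → --1101  -1-100  -1110-  0111--  1-0-00  1-00-0  100--0
Unchecked terms (primes): --1101, -1-100, -1110-, 0-1000, 0-1011, 0-1110, 00-101, 001-01, 0010-1, 00100-, 01-011, 011-00, 011-11, 0111--, 1-0-00, 1-00-0, 100--0, 10000-, 11-010, 110111, 111-01
Minterm coverage:
  m5 ⊆ 00-101 [E]
  m8 ⊆ 0-1000,00100-
  m9 ⊆ 001-01,0010-1,00100-
  m13 ⊆ --1101,00-101,001-01
  m14 ⊆ 0-1110 [E]
  m19 ⊆ 01-011 [E]
  m20 ⊆ -1-100 [E]
  m24 ⊆ 0-1000,011-00
  m27 ⊆ 0-1011,01-011,011-11
  m28 ⊆ -1-100,-1110-,011-00,0111--
  m29 ⊆ --1101,-1110-,0111--
  m30 ⊆ 0-1110,0111--
  m31 ⊆ 011-11,0111--
  m32 ⊆ 1-0-00,1-00-0,100--0,10000-
  m33 ⊆ 10000- [E]
  m34 ⊆ 1-00-0,100--0
  m36 ⊆ 1-0-00,100--0
  m38 ⊆ 100--0 [E]
  m45 ⊆ --1101 [E]
  m48 ⊆ 1-0-00,1-00-0
  m50 ⊆ 1-00-0,11-010
  m52 ⊆ -1-100,1-0-00
  m55 ⊆ 110111 [E]
  m57 ⊆ 111-01 [E]
  m58 ⊆ 11-010 [E]
  m60 ⊆ -1-100,-1110-
  m61 ⊆ --1101,-1110-,111-01
E = {--1101, -1-100, 0-1110, 00-101, 01-011, 100--0, 10000-, 11-010, 110111, 111-01}

10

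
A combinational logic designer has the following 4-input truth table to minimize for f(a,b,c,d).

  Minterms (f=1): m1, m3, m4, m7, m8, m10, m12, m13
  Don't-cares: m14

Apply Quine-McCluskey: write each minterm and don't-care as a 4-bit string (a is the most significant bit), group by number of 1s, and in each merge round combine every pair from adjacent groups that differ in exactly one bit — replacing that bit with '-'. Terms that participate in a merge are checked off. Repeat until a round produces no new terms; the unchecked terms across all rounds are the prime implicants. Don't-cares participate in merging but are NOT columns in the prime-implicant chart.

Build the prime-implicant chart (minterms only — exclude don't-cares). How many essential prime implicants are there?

5

Round 0: 0001✓ 0011✓ 0100✓ 0111✓ 1000✓ 1010✓ 1100✓ 1101✓ 1110✓
Round 1: -100 0-11 00-1 1-00✓ 1-10✓ 10-0✓ 11-0✓ 110-
Round 2: 1--0
PIs = {-100, 0-11, 00-1, 1--0, 110-}
Coverage chart:
  m1: 00-1 ←essential
  m3: 0-11,00-1
  m4: -100 ←essential
  m7: 0-11 ←essential
  m8: 1--0 ←essential
  m10: 1--0 ←essential
  m12: -100,1--0,110-
  m13: 110- ←essential
Essential: -100, 0-11, 00-1, 1--0, 110-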